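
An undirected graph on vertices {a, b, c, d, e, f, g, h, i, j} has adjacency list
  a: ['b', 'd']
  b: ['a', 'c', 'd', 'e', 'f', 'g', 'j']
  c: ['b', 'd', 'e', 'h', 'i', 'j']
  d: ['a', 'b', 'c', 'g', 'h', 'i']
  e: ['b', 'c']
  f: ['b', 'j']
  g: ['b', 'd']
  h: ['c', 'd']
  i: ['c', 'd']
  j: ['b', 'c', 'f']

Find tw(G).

2

A width-2 tree decomposition is:
Bags: B1 = {b, c, j}  B2 = {b, c, e}  B3 = {b, c, d}  B4 = {c, d, h}  B5 = {b, f, j}  B6 = {a, b, d}  B7 = {b, d, g}  B8 = {c, d, i}
Tree: B1–B2, B1–B3, B3–B4, B1–B5, B3–B6, B3–B7, B4–B8
The largest bag has 3 vertices, giving width 2; this decomposition certifies tw(G) ≤ 2. For the lower bound, the 3 vertices {c, d, h} are pairwise adjacent, and any tree decomposition puts a clique entirely inside one bag — forcing width ≥ 2. Combining the bounds, tw(G) = 2.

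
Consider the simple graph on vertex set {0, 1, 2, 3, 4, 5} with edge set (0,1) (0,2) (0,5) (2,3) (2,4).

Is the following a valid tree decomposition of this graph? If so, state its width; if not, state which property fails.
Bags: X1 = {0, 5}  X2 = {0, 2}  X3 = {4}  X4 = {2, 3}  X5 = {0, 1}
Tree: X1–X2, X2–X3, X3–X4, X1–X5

No — edge (2,4) lies in no bag.

A tree decomposition must satisfy three properties: every vertex lies in some bag; for every edge, both endpoints lie together in some bag; and for every vertex, the bags containing it form a connected subtree. Here edge (2,4) lies in no bag, so the decomposition is invalid.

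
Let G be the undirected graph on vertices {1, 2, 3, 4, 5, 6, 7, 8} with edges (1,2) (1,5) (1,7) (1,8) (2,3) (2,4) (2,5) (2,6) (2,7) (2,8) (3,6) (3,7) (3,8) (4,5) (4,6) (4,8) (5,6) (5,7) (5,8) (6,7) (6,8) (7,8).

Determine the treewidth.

4

A width-4 tree decomposition is:
Bags: B1 = {2, 5, 6, 7, 8}  B2 = {2, 3, 6, 7, 8}  B3 = {1, 2, 5, 7, 8}  B4 = {2, 4, 5, 6, 8}
Tree: B1–B2, B1–B3, B1–B4
Each bag holds 5 vertices, so the decomposition has width 4, which upper-bounds the treewidth. For the lower bound, the 5 vertices {2, 3, 6, 7, 8} are pairwise adjacent, and any tree decomposition puts a clique entirely inside one bag — forcing width ≥ 4. Therefore the treewidth is 4.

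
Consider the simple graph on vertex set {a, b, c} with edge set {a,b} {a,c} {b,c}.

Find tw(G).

A width-2 tree decomposition is:
Bags: B1 = {a, b, c}
Tree: (single bag)
With just one bag of size 3, the width is 3 − 1 = 2, so tw(G) ≤ 2. Conversely, {a, b, c} is a clique of size 3, and the vertices of any clique must share a bag in every tree decomposition; so some bag has ≥ 3 vertices and tw(G) ≥ 2. Therefore the treewidth is 2.

2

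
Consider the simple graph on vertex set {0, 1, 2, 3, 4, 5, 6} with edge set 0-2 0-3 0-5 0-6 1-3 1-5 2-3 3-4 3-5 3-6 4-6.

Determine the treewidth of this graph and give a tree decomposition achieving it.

Every bag has size at most 3, so the width is 3 − 1 = 2 and tw(G) ≤ 2. On the other hand G contains the 3-clique {0, 2, 3}. A clique must lie in a single bag of any decomposition, so no decomposition can have width below 2. The upper and lower bounds meet at 2, so that is the treewidth.

Treewidth 2.
Bags: B1 = {0, 3, 5}  B2 = {0, 3, 6}  B3 = {0, 2, 3}  B4 = {1, 3, 5}  B5 = {3, 4, 6}
Tree: B1–B2, B2–B3, B1–B4, B2–B5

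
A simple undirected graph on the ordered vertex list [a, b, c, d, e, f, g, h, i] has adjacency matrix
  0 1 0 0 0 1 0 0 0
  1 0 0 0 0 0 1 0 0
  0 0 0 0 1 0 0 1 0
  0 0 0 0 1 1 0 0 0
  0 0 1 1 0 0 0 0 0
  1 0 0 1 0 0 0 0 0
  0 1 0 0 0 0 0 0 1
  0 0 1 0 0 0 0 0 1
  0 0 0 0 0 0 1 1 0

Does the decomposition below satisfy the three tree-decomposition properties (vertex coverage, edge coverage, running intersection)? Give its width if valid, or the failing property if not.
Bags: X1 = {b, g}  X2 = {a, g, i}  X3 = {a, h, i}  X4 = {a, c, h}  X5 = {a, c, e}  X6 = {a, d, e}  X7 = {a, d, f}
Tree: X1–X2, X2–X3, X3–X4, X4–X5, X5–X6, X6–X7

No — edge (a,b) lies in no bag.

A tree decomposition must satisfy three properties: every vertex lies in some bag; for every edge, both endpoints lie together in some bag; and for every vertex, the bags containing it form a connected subtree. Here edge (a,b) lies in no bag, so the decomposition is invalid.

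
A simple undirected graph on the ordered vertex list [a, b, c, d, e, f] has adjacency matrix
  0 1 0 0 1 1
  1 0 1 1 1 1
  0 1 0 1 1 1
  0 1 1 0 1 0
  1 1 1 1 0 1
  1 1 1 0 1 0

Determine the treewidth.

A width-3 tree decomposition is:
Bags: B1 = {b, c, e, f}  B2 = {a, b, e, f}  B3 = {b, c, d, e}
Tree: B1–B2, B1–B3
The largest bag has 4 vertices, giving width 3; this decomposition certifies tw(G) ≤ 3. Conversely, {b, c, d, e} is a clique of size 4, and the vertices of any clique must share a bag in every tree decomposition; so some bag has ≥ 4 vertices and tw(G) ≥ 3. Combining the bounds, tw(G) = 3.

3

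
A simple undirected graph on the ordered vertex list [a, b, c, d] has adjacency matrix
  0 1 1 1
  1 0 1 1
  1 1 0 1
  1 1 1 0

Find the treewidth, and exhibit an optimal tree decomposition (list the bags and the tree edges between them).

A single bag containing all 4 vertices is trivially a valid decomposition of width 3. Conversely, {a, b, c, d} is a clique of size 4, and the vertices of any clique must share a bag in every tree decomposition; so some bag has ≥ 4 vertices and tw(G) ≥ 3. Hence tw(G) = 3 exactly.

Treewidth 3.
One such decomposition:
Bags: B1 = {a, b, c, d}
Tree: (single bag)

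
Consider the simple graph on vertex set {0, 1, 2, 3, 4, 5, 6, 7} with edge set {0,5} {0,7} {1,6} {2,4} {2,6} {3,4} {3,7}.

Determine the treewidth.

A width-1 tree decomposition is:
Bags: B1 = {1, 6}  B2 = {2, 6}  B3 = {2, 4}  B4 = {3, 4}  B5 = {3, 7}  B6 = {0, 7}  B7 = {0, 5}
Tree: B1–B2, B2–B3, B3–B4, B4–B5, B5–B6, B6–B7
The largest bag has 2 vertices, giving width 1; this decomposition certifies tw(G) ≤ 1. G has an edge, so its treewidth is at least 1. Hence tw(G) = 1 exactly.

1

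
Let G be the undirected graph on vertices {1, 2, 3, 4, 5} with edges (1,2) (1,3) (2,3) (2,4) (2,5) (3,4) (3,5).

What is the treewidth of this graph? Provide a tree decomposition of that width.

Treewidth 2.
One optimal decomposition is:
Bags: B1 = {2, 3, 5}  B2 = {2, 3, 4}  B3 = {1, 2, 3}
Tree: B1–B2, B1–B3

Every bag has size at most 3, so the width is 3 − 1 = 2 and tw(G) ≤ 2. Conversely, {1, 2, 3} is a clique of size 3, and the vertices of any clique must share a bag in every tree decomposition; so some bag has ≥ 3 vertices and tw(G) ≥ 2. Therefore the treewidth is 2.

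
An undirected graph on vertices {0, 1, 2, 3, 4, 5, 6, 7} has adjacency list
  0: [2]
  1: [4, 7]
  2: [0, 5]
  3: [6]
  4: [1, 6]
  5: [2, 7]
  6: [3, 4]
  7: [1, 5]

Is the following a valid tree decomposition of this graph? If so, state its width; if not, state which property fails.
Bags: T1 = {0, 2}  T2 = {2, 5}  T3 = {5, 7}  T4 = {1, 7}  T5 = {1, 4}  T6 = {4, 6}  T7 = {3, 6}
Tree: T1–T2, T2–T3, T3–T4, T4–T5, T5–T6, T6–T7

Vertex coverage: the bags together contain {0, 1, 2, 3, 4, 5, 6, 7}, the full vertex set. Edge coverage: each edge of G has both endpoints in at least one bag. Running intersection: for every vertex, the bags containing it form a connected subtree. All three properties hold, so this is a valid tree decomposition of width max|bag| − 1 = 1, and hence tw(G) ≤ 1.

Yes; width 1.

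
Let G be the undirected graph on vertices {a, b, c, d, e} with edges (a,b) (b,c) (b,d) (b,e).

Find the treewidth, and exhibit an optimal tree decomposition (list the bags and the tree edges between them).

Treewidth 1.
One optimal decomposition is:
Bags: B1 = {b, e}  B2 = {a, b}  B3 = {b, d}  B4 = {b, c}
Tree: B1–B2, B1–B3, B2–B4

The largest bag has 2 vertices, giving width 1; this decomposition certifies tw(G) ≤ 1. Since G has at least one edge (e.g. e–b), it is not an edgeless graph, so tw(G) ≥ 1. Therefore the treewidth is 1.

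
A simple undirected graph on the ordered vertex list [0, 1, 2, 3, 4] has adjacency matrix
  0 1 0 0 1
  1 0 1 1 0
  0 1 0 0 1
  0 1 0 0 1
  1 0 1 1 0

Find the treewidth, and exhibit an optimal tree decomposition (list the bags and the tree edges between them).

The largest bag has 3 vertices, giving width 2; this decomposition certifies tw(G) ≤ 2. For the lower bound, G contains the cycle 1–2–4–3–1, so G is not a forest; only forests have treewidth ≤ 1, hence tw(G) ≥ 2. Combining the bounds, tw(G) = 2.

Treewidth 2.
One such decomposition:
Bags: B1 = {1, 2, 4}  B2 = {1, 3, 4}  B3 = {0, 1, 4}
Tree: B1–B2, B2–B3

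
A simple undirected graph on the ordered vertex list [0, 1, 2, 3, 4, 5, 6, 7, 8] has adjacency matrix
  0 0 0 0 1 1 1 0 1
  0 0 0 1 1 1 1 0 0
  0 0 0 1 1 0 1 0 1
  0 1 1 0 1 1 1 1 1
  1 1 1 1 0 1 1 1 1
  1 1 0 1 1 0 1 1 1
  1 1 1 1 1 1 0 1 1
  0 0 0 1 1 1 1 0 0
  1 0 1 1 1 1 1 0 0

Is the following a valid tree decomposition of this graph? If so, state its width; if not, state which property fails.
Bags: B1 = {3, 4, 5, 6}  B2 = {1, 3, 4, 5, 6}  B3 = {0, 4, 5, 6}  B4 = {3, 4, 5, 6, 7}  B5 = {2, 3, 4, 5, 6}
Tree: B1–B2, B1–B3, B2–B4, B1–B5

A tree decomposition must satisfy three properties: every vertex lies in some bag; for every edge, both endpoints lie together in some bag; and for every vertex, the bags containing it form a connected subtree. Here vertex 8 appears in no bag, so the decomposition is invalid.

No — vertex 8 appears in no bag.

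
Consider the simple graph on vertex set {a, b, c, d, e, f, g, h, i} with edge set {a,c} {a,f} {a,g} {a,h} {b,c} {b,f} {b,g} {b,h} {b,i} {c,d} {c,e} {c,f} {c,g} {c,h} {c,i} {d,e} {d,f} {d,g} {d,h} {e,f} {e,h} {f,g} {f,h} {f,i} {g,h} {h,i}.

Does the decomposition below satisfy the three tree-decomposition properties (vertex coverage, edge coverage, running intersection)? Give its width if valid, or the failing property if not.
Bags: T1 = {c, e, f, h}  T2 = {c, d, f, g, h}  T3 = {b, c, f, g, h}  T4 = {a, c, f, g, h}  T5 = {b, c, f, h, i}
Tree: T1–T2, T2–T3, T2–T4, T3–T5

A tree decomposition must satisfy three properties: every vertex lies in some bag; for every edge, both endpoints lie together in some bag; and for every vertex, the bags containing it form a connected subtree. Here edge (d,e) lies in no bag, so the decomposition is invalid.

No — edge (d,e) lies in no bag.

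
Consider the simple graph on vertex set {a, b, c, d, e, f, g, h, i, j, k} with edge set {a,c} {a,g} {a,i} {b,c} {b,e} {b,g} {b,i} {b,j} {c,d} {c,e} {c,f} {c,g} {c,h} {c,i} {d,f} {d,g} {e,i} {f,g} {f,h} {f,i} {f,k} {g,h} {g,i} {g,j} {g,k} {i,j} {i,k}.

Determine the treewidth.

3

A width-3 tree decomposition is:
Bags: B1 = {c, f, g, i}  B2 = {b, c, g, i}  B3 = {c, f, g, h}  B4 = {b, c, e, i}  B5 = {a, c, g, i}  B6 = {f, g, i, k}  B7 = {b, g, i, j}  B8 = {c, d, f, g}
Tree: B1–B2, B1–B3, B2–B4, B1–B5, B1–B6, B2–B7, B3–B8
Each bag holds 4 vertices, so the decomposition has width 3, which upper-bounds the treewidth. Conversely, {c, d, f, g} is a clique of size 4, and the vertices of any clique must share a bag in every tree decomposition; so some bag has ≥ 4 vertices and tw(G) ≥ 3. The upper and lower bounds meet at 3, so that is the treewidth.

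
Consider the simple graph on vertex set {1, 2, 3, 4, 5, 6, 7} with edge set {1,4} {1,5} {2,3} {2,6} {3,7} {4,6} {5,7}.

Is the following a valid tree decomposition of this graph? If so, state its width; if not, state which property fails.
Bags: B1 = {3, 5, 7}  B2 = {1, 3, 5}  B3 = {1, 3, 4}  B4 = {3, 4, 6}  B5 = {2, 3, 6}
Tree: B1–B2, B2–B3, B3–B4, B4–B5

Yes; width 2.

Vertex coverage: the bags together contain {1, 2, 3, 4, 5, 6, 7}, the full vertex set. Edge coverage: each edge of G has both endpoints in at least one bag. Running intersection: for every vertex, the bags containing it form a connected subtree. All three properties hold, so this is a valid tree decomposition of width max|bag| − 1 = 2, and hence tw(G) ≤ 2.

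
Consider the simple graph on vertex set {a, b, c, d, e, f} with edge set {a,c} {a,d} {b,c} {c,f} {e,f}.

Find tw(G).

1

A width-1 tree decomposition is:
Bags: B1 = {c, f}  B2 = {e, f}  B3 = {a, c}  B4 = {a, d}  B5 = {b, c}
Tree: B1–B2, B1–B3, B3–B4, B1–B5
Each bag holds 2 vertices, so the decomposition has width 1, which upper-bounds the treewidth. Since G has at least one edge (e.g. f–c), it is not an edgeless graph, so tw(G) ≥ 1. Therefore the treewidth is 1.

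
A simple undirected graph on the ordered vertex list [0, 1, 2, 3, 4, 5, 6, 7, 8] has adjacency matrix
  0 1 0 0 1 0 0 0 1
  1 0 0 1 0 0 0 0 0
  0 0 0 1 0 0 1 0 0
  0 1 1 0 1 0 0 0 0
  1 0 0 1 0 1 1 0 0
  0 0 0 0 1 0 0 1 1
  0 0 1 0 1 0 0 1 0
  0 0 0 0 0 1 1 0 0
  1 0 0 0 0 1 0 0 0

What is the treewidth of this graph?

3

A width-3 tree decomposition is:
Bags: B1 = {1, 2, 3, 6}  B2 = {1, 3, 4, 6}  B3 = {0, 1, 4, 6}  B4 = {0, 4, 6, 7}  B5 = {0, 4, 5, 7}  B6 = {0, 5, 7, 8}
Tree: B1–B2, B2–B3, B3–B4, B4–B5, B5–B6
Each bag holds 4 vertices, so the decomposition has width 3, which upper-bounds the treewidth. For the lower bound: the 4 vertex sets {1,2,3}, {6}, {4}, {0,5,7,8} are disjoint, each induces a connected subgraph, and every pair is joined by at least one edge of G. Contracting each set to a single vertex therefore yields K_{4} as a minor, and since treewidth is minor-monotone, tw(G) ≥ tw(K_{4}) = 3. Combining the bounds, tw(G) = 3.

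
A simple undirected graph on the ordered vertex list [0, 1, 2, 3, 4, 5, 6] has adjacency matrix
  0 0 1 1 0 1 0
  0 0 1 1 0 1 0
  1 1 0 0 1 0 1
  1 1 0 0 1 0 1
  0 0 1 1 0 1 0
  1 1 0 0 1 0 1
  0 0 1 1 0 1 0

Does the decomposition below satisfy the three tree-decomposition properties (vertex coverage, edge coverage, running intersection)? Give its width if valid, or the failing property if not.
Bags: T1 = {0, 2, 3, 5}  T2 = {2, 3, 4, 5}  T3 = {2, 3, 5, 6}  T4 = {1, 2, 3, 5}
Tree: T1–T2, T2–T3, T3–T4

Yes; width 3.

Checking the three conditions: (i) the bags cover all of {0, 1, 2, 3, 4, 5, 6}; (ii) for each edge, some bag contains both endpoints; (iii) the bags containing any fixed vertex form a subtree. All hold, so the decomposition is valid with width 4 − 1 = 3.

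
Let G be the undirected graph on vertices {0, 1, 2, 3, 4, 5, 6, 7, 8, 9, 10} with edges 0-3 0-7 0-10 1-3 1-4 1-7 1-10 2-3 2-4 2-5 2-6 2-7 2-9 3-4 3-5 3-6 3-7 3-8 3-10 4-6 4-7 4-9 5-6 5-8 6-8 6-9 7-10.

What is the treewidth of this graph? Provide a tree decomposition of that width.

The largest bag has 4 vertices, giving width 3; this decomposition certifies tw(G) ≤ 3. Conversely, {2, 4, 6, 9} is a clique of size 4, and the vertices of any clique must share a bag in every tree decomposition; so some bag has ≥ 4 vertices and tw(G) ≥ 3. Therefore the treewidth is 3.

Treewidth 3.
One such decomposition:
Bags: B1 = {2, 3, 4, 6}  B2 = {2, 3, 4, 7}  B3 = {1, 3, 4, 7}  B4 = {1, 3, 7, 10}  B5 = {0, 3, 7, 10}  B6 = {2, 3, 5, 6}  B7 = {3, 5, 6, 8}  B8 = {2, 4, 6, 9}
Tree: B1–B2, B2–B3, B3–B4, B4–B5, B1–B6, B6–B7, B1–B8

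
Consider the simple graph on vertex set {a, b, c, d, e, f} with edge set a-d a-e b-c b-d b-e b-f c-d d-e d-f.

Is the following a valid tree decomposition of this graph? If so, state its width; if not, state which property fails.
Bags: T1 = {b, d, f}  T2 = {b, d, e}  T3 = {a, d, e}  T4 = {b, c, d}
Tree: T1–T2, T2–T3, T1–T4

Checking the three conditions: (i) the bags cover all of {a, b, c, d, e, f}; (ii) for each edge, some bag contains both endpoints; (iii) the bags containing any fixed vertex form a subtree. All hold, so the decomposition is valid with width 3 − 1 = 2.

Yes; width 2.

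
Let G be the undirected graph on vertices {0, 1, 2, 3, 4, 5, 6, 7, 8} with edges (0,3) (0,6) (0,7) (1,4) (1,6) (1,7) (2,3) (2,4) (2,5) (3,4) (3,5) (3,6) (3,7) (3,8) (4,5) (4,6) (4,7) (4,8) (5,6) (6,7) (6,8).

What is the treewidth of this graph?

A width-3 tree decomposition is:
Bags: B1 = {3, 4, 5, 6}  B2 = {2, 3, 4, 5}  B3 = {3, 4, 6, 8}  B4 = {3, 4, 6, 7}  B5 = {0, 3, 6, 7}  B6 = {1, 4, 6, 7}
Tree: B1–B2, B1–B3, B3–B4, B4–B5, B4–B6
Each bag holds 4 vertices, so the decomposition has width 3, which upper-bounds the treewidth. For the lower bound, the 4 vertices {1, 4, 6, 7} are pairwise adjacent, and any tree decomposition puts a clique entirely inside one bag — forcing width ≥ 3. Hence tw(G) = 3 exactly.

3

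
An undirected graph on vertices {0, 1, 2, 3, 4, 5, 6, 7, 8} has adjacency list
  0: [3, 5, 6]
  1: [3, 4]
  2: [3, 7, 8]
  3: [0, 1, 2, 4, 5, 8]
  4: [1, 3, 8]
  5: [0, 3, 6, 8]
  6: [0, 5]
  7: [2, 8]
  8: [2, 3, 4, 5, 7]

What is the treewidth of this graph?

2

A width-2 tree decomposition is:
Bags: B1 = {3, 5, 8}  B2 = {3, 4, 8}  B3 = {0, 3, 5}  B4 = {0, 5, 6}  B5 = {2, 3, 8}  B6 = {2, 7, 8}  B7 = {1, 3, 4}
Tree: B1–B2, B1–B3, B3–B4, B1–B5, B5–B6, B2–B7
Each bag holds 3 vertices, so the decomposition has width 2, which upper-bounds the treewidth. For the lower bound, the 3 vertices {0, 3, 5} are pairwise adjacent, and any tree decomposition puts a clique entirely inside one bag — forcing width ≥ 2. The upper and lower bounds meet at 2, so that is the treewidth.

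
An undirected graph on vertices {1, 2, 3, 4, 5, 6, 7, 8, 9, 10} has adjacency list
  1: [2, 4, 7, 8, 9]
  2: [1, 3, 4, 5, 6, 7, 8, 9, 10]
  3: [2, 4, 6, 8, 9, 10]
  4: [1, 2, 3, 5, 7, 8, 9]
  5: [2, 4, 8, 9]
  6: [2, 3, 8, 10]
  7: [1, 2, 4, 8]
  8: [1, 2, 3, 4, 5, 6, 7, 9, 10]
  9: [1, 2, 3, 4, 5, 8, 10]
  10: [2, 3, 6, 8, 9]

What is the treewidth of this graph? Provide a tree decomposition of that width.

Treewidth 4.
One such decomposition:
Bags: B1 = {2, 4, 5, 8, 9}  B2 = {1, 2, 4, 8, 9}  B3 = {2, 3, 4, 8, 9}  B4 = {1, 2, 4, 7, 8}  B5 = {2, 3, 8, 9, 10}  B6 = {2, 3, 6, 8, 10}
Tree: B1–B2, B1–B3, B2–B4, B3–B5, B5–B6

Each bag holds 5 vertices, so the decomposition has width 4, which upper-bounds the treewidth. On the other hand G contains the 5-clique {2, 3, 8, 9, 10}. A clique must lie in a single bag of any decomposition, so no decomposition can have width below 4. Therefore the treewidth is 4.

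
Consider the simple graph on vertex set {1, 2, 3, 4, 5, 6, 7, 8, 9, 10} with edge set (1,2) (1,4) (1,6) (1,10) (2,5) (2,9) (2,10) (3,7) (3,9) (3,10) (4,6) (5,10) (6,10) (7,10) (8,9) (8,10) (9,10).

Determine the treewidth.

2

A width-2 tree decomposition is:
Bags: B1 = {3, 9, 10}  B2 = {2, 9, 10}  B3 = {1, 2, 10}  B4 = {2, 5, 10}  B5 = {8, 9, 10}  B6 = {1, 6, 10}  B7 = {1, 4, 6}  B8 = {3, 7, 10}
Tree: B1–B2, B2–B3, B3–B4, B2–B5, B3–B6, B6–B7, B1–B8
Every bag has size at most 3, so the width is 3 − 1 = 2 and tw(G) ≤ 2. On the other hand G contains the 3-clique {2, 9, 10}. A clique must lie in a single bag of any decomposition, so no decomposition can have width below 2. Combining the bounds, tw(G) = 2.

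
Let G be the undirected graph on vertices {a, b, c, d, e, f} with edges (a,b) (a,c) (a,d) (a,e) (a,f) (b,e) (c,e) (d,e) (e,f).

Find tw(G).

A width-2 tree decomposition is:
Bags: B1 = {a, b, e}  B2 = {a, c, e}  B3 = {a, d, e}  B4 = {a, e, f}
Tree: B1–B2, B1–B3, B1–B4
The largest bag has 3 vertices, giving width 2; this decomposition certifies tw(G) ≤ 2. Conversely, {a, d, e} is a clique of size 3, and the vertices of any clique must share a bag in every tree decomposition; so some bag has ≥ 3 vertices and tw(G) ≥ 2. Therefore the treewidth is 2.

2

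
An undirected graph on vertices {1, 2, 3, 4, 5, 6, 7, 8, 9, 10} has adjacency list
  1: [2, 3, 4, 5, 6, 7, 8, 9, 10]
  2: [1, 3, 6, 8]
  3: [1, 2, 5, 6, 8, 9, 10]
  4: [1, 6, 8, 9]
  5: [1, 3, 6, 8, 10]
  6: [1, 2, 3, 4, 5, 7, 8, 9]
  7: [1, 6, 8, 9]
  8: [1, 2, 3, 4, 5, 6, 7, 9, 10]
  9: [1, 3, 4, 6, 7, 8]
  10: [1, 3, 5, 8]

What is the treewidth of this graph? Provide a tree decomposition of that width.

The largest bag has 5 vertices, giving width 4; this decomposition certifies tw(G) ≤ 4. For the lower bound, the 5 vertices {1, 3, 5, 8, 10} are pairwise adjacent, and any tree decomposition puts a clique entirely inside one bag — forcing width ≥ 4. The upper and lower bounds meet at 4, so that is the treewidth.

Treewidth 4.
One optimal decomposition is:
Bags: B1 = {1, 3, 6, 8, 9}  B2 = {1, 6, 7, 8, 9}  B3 = {1, 3, 5, 6, 8}  B4 = {1, 2, 3, 6, 8}  B5 = {1, 3, 5, 8, 10}  B6 = {1, 4, 6, 8, 9}
Tree: B1–B2, B1–B3, B1–B4, B3–B5, B1–B6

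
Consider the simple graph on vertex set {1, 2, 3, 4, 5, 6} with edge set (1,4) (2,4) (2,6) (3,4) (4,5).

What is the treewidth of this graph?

A width-1 tree decomposition is:
Bags: B1 = {4, 5}  B2 = {2, 4}  B3 = {2, 6}  B4 = {1, 4}  B5 = {3, 4}
Tree: B1–B2, B2–B3, B1–B4, B1–B5
Each bag holds 2 vertices, so the decomposition has width 1, which upper-bounds the treewidth. Since G has at least one edge (e.g. 4–5), it is not an edgeless graph, so tw(G) ≥ 1. Combining the bounds, tw(G) = 1.

1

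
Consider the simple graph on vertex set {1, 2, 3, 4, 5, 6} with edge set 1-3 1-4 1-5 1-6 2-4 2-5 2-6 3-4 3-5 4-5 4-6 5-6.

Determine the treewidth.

A width-3 tree decomposition is:
Bags: B1 = {1, 4, 5, 6}  B2 = {2, 4, 5, 6}  B3 = {1, 3, 4, 5}
Tree: B1–B2, B1–B3
Every bag has size at most 4, so the width is 4 − 1 = 3 and tw(G) ≤ 3. On the other hand G contains the 4-clique {1, 3, 4, 5}. A clique must lie in a single bag of any decomposition, so no decomposition can have width below 3. The upper and lower bounds meet at 3, so that is the treewidth.

3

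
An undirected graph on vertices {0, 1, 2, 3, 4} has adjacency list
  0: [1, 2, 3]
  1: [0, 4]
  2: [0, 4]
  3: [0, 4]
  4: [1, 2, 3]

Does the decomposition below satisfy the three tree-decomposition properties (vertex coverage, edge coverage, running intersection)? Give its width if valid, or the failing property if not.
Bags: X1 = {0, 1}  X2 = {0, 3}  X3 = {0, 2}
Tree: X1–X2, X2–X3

No — vertex 4 appears in no bag.

A tree decomposition must satisfy three properties: every vertex lies in some bag; for every edge, both endpoints lie together in some bag; and for every vertex, the bags containing it form a connected subtree. Here vertex 4 appears in no bag, so the decomposition is invalid.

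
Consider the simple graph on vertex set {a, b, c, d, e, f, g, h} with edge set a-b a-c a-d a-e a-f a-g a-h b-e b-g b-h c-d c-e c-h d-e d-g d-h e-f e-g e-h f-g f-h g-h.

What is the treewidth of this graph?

A width-4 tree decomposition is:
Bags: B1 = {a, b, e, g, h}  B2 = {a, d, e, g, h}  B3 = {a, e, f, g, h}  B4 = {a, c, d, e, h}
Tree: B1–B2, B2–B3, B2–B4
Every bag has size at most 5, so the width is 5 − 1 = 4 and tw(G) ≤ 4. For the lower bound, the 5 vertices {a, d, e, g, h} are pairwise adjacent, and any tree decomposition puts a clique entirely inside one bag — forcing width ≥ 4. Therefore the treewidth is 4.

4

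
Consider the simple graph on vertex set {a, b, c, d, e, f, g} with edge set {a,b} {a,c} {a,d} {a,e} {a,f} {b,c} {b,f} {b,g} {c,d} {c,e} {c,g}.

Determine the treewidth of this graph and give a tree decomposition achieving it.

Each bag holds 3 vertices, so the decomposition has width 2, which upper-bounds the treewidth. For the lower bound, the 3 vertices {b, c, g} are pairwise adjacent, and any tree decomposition puts a clique entirely inside one bag — forcing width ≥ 2. Combining the bounds, tw(G) = 2.

Treewidth 2.
One such decomposition:
Bags: B1 = {a, b, c}  B2 = {a, c, e}  B3 = {a, b, f}  B4 = {b, c, g}  B5 = {a, c, d}
Tree: B1–B2, B1–B3, B1–B4, B2–B5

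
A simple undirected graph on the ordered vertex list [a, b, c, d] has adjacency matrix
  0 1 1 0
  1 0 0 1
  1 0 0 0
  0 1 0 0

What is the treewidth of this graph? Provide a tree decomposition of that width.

Treewidth 1.
One such decomposition:
Bags: B1 = {a, b}  B2 = {b, d}  B3 = {a, c}
Tree: B1–B2, B1–B3

Every bag has size at most 2, so the width is 2 − 1 = 1 and tw(G) ≤ 1. G has an edge, so its treewidth is at least 1. The upper and lower bounds meet at 1, so that is the treewidth.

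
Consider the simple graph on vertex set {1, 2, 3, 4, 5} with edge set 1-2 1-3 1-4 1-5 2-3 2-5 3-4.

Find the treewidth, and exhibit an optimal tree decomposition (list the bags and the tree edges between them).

Every bag has size at most 3, so the width is 3 − 1 = 2 and tw(G) ≤ 2. For the lower bound, the 3 vertices {1, 2, 3} are pairwise adjacent, and any tree decomposition puts a clique entirely inside one bag — forcing width ≥ 2. Therefore the treewidth is 2.

Treewidth 2.
Bags: B1 = {1, 2, 5}  B2 = {1, 2, 3}  B3 = {1, 3, 4}
Tree: B1–B2, B2–B3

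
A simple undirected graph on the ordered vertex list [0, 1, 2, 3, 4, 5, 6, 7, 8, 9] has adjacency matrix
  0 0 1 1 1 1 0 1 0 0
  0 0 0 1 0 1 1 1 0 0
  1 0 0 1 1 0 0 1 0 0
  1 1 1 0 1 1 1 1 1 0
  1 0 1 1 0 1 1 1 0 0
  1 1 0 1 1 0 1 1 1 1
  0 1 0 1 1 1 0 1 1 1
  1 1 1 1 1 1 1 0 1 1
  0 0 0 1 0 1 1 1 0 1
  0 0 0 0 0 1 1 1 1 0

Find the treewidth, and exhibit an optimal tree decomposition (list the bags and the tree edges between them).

Every bag has size at most 5, so the width is 5 − 1 = 4 and tw(G) ≤ 4. For the lower bound, the 5 vertices {5, 6, 7, 8, 9} are pairwise adjacent, and any tree decomposition puts a clique entirely inside one bag — forcing width ≥ 4. Hence tw(G) = 4 exactly.

Treewidth 4.
One such decomposition:
Bags: B1 = {3, 4, 5, 6, 7}  B2 = {0, 3, 4, 5, 7}  B3 = {3, 5, 6, 7, 8}  B4 = {5, 6, 7, 8, 9}  B5 = {0, 2, 3, 4, 7}  B6 = {1, 3, 5, 6, 7}
Tree: B1–B2, B1–B3, B3–B4, B2–B5, B3–B6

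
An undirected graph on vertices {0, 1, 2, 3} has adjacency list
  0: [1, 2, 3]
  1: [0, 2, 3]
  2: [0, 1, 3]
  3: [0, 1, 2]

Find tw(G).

A width-3 tree decomposition is:
Bags: B1 = {0, 1, 2, 3}
Tree: (single bag)
With just one bag of size 4, the width is 4 − 1 = 3, so tw(G) ≤ 3. Conversely, {0, 1, 2, 3} is a clique of size 4, and the vertices of any clique must share a bag in every tree decomposition; so some bag has ≥ 4 vertices and tw(G) ≥ 3. Hence tw(G) = 3 exactly.

3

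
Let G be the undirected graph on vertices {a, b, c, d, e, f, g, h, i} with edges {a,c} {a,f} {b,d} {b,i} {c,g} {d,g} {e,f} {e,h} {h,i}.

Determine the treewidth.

A width-2 tree decomposition is:
Bags: B1 = {b, h, i}  B2 = {b, e, h}  B3 = {b, e, f}  B4 = {a, b, f}  B5 = {a, b, c}  B6 = {b, c, g}  B7 = {b, d, g}
Tree: B1–B2, B2–B3, B3–B4, B4–B5, B5–B6, B6–B7
The largest bag has 3 vertices, giving width 2; this decomposition certifies tw(G) ≤ 2. For the lower bound, G contains the cycle b–i–h–e–f–a–c–g–d–b, so G is not a forest; only forests have treewidth ≤ 1, hence tw(G) ≥ 2. Therefore the treewidth is 2.

2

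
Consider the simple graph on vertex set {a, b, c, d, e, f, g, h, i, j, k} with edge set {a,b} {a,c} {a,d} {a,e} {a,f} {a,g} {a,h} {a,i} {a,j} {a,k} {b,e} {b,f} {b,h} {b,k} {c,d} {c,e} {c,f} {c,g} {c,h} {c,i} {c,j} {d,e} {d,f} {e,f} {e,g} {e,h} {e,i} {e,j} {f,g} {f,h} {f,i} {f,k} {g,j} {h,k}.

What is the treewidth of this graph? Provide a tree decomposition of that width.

Every bag has size at most 5, so the width is 5 − 1 = 4 and tw(G) ≤ 4. On the other hand G contains the 5-clique {a, c, e, g, j}. A clique must lie in a single bag of any decomposition, so no decomposition can have width below 4. Hence tw(G) = 4 exactly.

Treewidth 4.
One optimal decomposition is:
Bags: B1 = {a, c, e, f, g}  B2 = {a, c, e, g, j}  B3 = {a, c, e, f, i}  B4 = {a, c, e, f, h}  B5 = {a, b, e, f, h}  B6 = {a, b, f, h, k}  B7 = {a, c, d, e, f}
Tree: B1–B2, B1–B3, B1–B4, B4–B5, B5–B6, B3–B7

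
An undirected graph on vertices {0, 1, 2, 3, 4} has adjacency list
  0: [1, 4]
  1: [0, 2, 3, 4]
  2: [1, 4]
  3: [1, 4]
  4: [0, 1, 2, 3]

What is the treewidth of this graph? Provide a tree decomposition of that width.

The largest bag has 3 vertices, giving width 2; this decomposition certifies tw(G) ≤ 2. Conversely, {0, 1, 4} is a clique of size 3, and the vertices of any clique must share a bag in every tree decomposition; so some bag has ≥ 3 vertices and tw(G) ≥ 2. Hence tw(G) = 2 exactly.

Treewidth 2.
One such decomposition:
Bags: B1 = {1, 3, 4}  B2 = {0, 1, 4}  B3 = {1, 2, 4}
Tree: B1–B2, B1–B3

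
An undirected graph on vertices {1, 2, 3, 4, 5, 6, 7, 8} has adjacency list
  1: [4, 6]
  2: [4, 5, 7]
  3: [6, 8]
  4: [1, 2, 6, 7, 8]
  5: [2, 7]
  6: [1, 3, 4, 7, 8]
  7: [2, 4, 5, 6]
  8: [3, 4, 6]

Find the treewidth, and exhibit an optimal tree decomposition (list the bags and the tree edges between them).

Every bag has size at most 3, so the width is 3 − 1 = 2 and tw(G) ≤ 2. On the other hand G contains the 3-clique {3, 6, 8}. A clique must lie in a single bag of any decomposition, so no decomposition can have width below 2. Therefore the treewidth is 2.

Treewidth 2.
One such decomposition:
Bags: B1 = {2, 4, 7}  B2 = {4, 6, 7}  B3 = {2, 5, 7}  B4 = {1, 4, 6}  B5 = {4, 6, 8}  B6 = {3, 6, 8}
Tree: B1–B2, B1–B3, B2–B4, B4–B5, B5–B6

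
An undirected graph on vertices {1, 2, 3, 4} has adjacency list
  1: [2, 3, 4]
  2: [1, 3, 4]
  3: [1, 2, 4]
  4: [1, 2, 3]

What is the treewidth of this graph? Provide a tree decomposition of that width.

Treewidth 3.
One such decomposition:
Bags: B1 = {1, 2, 3, 4}
Tree: (single bag)

A single bag containing all 4 vertices is trivially a valid decomposition of width 3. Conversely, {1, 2, 3, 4} is a clique of size 4, and the vertices of any clique must share a bag in every tree decomposition; so some bag has ≥ 4 vertices and tw(G) ≥ 3. Combining the bounds, tw(G) = 3.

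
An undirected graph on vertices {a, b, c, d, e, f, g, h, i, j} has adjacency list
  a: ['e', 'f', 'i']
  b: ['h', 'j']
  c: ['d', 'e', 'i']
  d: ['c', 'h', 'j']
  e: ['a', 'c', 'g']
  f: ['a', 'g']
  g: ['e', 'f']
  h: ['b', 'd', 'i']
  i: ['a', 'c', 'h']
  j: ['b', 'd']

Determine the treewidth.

2

A width-2 tree decomposition is:
Bags: B1 = {b, d, j}  B2 = {b, d, h}  B3 = {c, d, h}  B4 = {c, h, i}  B5 = {c, e, i}  B6 = {a, e, i}  B7 = {a, e, g}  B8 = {a, f, g}
Tree: B1–B2, B2–B3, B3–B4, B4–B5, B5–B6, B6–B7, B7–B8
The largest bag has 3 vertices, giving width 2; this decomposition certifies tw(G) ≤ 2. For the lower bound, G contains the cycle j–b–h–d–j, so G is not a forest; only forests have treewidth ≤ 1, hence tw(G) ≥ 2. Combining the bounds, tw(G) = 2.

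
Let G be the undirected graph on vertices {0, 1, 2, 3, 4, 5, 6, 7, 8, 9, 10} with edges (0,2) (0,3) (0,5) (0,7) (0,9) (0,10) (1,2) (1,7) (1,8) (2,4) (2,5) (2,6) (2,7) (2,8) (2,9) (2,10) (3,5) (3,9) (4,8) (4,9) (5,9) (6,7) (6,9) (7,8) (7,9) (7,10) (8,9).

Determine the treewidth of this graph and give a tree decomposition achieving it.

The largest bag has 4 vertices, giving width 3; this decomposition certifies tw(G) ≤ 3. For the lower bound, the 4 vertices {2, 4, 8, 9} are pairwise adjacent, and any tree decomposition puts a clique entirely inside one bag — forcing width ≥ 3. The upper and lower bounds meet at 3, so that is the treewidth.

Treewidth 3.
One optimal decomposition is:
Bags: B1 = {0, 2, 7, 9}  B2 = {2, 7, 8, 9}  B3 = {1, 2, 7, 8}  B4 = {0, 2, 7, 10}  B5 = {0, 2, 5, 9}  B6 = {2, 6, 7, 9}  B7 = {2, 4, 8, 9}  B8 = {0, 3, 5, 9}
Tree: B1–B2, B2–B3, B1–B4, B1–B5, B2–B6, B2–B7, B5–B8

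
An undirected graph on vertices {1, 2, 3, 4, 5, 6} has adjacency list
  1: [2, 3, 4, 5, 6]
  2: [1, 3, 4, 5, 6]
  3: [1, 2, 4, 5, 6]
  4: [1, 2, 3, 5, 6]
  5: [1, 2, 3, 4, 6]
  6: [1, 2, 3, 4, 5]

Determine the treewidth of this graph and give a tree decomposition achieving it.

Treewidth 5.
Bags: B1 = {1, 2, 3, 4, 5, 6}
Tree: (single bag)

With just one bag of size 6, the width is 6 − 1 = 5, so tw(G) ≤ 5. For the lower bound, the 6 vertices {1, 2, 3, 4, 5, 6} are pairwise adjacent, and any tree decomposition puts a clique entirely inside one bag — forcing width ≥ 5. Therefore the treewidth is 5.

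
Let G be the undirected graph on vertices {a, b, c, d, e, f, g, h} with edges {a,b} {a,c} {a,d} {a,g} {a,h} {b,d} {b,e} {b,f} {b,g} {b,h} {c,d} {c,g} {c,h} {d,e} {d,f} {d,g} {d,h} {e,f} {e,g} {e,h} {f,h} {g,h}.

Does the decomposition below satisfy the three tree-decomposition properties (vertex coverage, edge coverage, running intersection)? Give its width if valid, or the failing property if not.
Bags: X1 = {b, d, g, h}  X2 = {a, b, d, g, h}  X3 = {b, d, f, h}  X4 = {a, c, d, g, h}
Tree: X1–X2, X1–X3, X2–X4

A tree decomposition must satisfy three properties: every vertex lies in some bag; for every edge, both endpoints lie together in some bag; and for every vertex, the bags containing it form a connected subtree. Here vertex e appears in no bag, so the decomposition is invalid.

No — vertex e appears in no bag.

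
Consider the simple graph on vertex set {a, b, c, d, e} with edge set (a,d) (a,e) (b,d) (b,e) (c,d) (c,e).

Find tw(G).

A width-2 tree decomposition is:
Bags: B1 = {c, d, e}  B2 = {a, d, e}  B3 = {b, d, e}
Tree: B1–B2, B2–B3
Each bag holds 3 vertices, so the decomposition has width 2, which upper-bounds the treewidth. Since c–e–a–d–c is a cycle in G, G is not acyclic. Forests are exactly the graphs of treewidth ≤ 1, so tw(G) ≥ 2. The upper and lower bounds meet at 2, so that is the treewidth.

2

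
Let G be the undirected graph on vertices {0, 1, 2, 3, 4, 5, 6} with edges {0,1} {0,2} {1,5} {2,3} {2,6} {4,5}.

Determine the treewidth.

1

A width-1 tree decomposition is:
Bags: B1 = {0, 2}  B2 = {0, 1}  B3 = {2, 6}  B4 = {2, 3}  B5 = {1, 5}  B6 = {4, 5}
Tree: B1–B2, B1–B3, B3–B4, B2–B5, B5–B6
The largest bag has 2 vertices, giving width 1; this decomposition certifies tw(G) ≤ 1. G has an edge, so its treewidth is at least 1. The upper and lower bounds meet at 1, so that is the treewidth.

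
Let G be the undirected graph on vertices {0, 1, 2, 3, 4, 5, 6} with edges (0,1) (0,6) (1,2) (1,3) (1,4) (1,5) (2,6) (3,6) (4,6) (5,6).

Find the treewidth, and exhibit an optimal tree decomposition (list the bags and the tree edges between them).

The largest bag has 3 vertices, giving width 2; this decomposition certifies tw(G) ≤ 2. The edges 6–0–1–5–6 form a cycle, so G is not a tree and its treewidth is at least 2. The upper and lower bounds meet at 2, so that is the treewidth.

Treewidth 2.
Bags: B1 = {0, 1, 6}  B2 = {1, 5, 6}  B3 = {1, 4, 6}  B4 = {1, 2, 6}  B5 = {1, 3, 6}
Tree: B1–B2, B2–B3, B3–B4, B4–B5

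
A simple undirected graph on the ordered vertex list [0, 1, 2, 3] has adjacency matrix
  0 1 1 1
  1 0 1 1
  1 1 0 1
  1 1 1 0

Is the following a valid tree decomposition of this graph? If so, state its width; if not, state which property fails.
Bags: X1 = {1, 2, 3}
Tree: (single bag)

A tree decomposition must satisfy three properties: every vertex lies in some bag; for every edge, both endpoints lie together in some bag; and for every vertex, the bags containing it form a connected subtree. Here vertex 0 appears in no bag, so the decomposition is invalid.

No — vertex 0 appears in no bag.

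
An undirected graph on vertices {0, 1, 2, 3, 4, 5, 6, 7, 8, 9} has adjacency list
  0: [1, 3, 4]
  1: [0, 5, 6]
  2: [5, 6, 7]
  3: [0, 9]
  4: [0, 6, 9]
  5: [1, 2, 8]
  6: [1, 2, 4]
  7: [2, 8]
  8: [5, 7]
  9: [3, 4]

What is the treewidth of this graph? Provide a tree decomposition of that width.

Treewidth 2.
One such decomposition:
Bags: B1 = {2, 7, 8}  B2 = {2, 5, 8}  B3 = {2, 5, 6}  B4 = {1, 5, 6}  B5 = {1, 4, 6}  B6 = {0, 1, 4}  B7 = {0, 4, 9}  B8 = {0, 3, 9}
Tree: B1–B2, B2–B3, B3–B4, B4–B5, B5–B6, B6–B7, B7–B8

Each bag holds 3 vertices, so the decomposition has width 2, which upper-bounds the treewidth. For the lower bound, G contains the cycle 7–8–5–2–7, so G is not a forest; only forests have treewidth ≤ 1, hence tw(G) ≥ 2. Combining the bounds, tw(G) = 2.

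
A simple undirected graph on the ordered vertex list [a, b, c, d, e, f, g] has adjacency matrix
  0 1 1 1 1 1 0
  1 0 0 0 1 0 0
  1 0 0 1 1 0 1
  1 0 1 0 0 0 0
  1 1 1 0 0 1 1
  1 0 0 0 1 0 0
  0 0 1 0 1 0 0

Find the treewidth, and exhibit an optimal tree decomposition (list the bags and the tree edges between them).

Treewidth 2.
One such decomposition:
Bags: B1 = {a, c, d}  B2 = {a, c, e}  B3 = {c, e, g}  B4 = {a, e, f}  B5 = {a, b, e}
Tree: B1–B2, B2–B3, B2–B4, B2–B5

Every bag has size at most 3, so the width is 3 − 1 = 2 and tw(G) ≤ 2. Conversely, {c, e, g} is a clique of size 3, and the vertices of any clique must share a bag in every tree decomposition; so some bag has ≥ 3 vertices and tw(G) ≥ 2. Combining the bounds, tw(G) = 2.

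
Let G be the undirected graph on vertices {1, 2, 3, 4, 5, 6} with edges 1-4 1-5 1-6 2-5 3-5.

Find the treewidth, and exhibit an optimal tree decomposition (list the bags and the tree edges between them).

Each bag holds 2 vertices, so the decomposition has width 1, which upper-bounds the treewidth. G has an edge, so its treewidth is at least 1. Combining the bounds, tw(G) = 1.

Treewidth 1.
One such decomposition:
Bags: B1 = {1, 5}  B2 = {3, 5}  B3 = {2, 5}  B4 = {1, 4}  B5 = {1, 6}
Tree: B1–B2, B1–B3, B1–B4, B1–B5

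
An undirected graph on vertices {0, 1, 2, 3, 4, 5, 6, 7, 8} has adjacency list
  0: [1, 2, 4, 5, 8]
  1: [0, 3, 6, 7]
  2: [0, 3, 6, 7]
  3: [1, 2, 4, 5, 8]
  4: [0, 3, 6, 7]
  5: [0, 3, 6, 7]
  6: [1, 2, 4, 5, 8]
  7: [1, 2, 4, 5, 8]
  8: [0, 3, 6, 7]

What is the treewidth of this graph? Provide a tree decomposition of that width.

Treewidth 4.
One optimal decomposition is:
Bags: B1 = {0, 1, 3, 6, 7}  B2 = {0, 3, 5, 6, 7}  B3 = {0, 2, 3, 6, 7}  B4 = {0, 3, 6, 7, 8}  B5 = {0, 3, 4, 6, 7}
Tree: B1–B2, B2–B3, B3–B4, B4–B5

The largest bag has 5 vertices, giving width 4; this decomposition certifies tw(G) ≤ 4. For the lower bound: the 5 vertex sets {1,6}, {3,5}, {2,7}, {0}, {8} are disjoint, each induces a connected subgraph, and every pair is joined by at least one edge of G. Contracting each set to a single vertex therefore yields K_{5} as a minor, and since treewidth is minor-monotone, tw(G) ≥ tw(K_{5}) = 4. Combining the bounds, tw(G) = 4.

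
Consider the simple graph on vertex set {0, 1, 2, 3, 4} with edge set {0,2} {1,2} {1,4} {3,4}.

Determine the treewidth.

A width-1 tree decomposition is:
Bags: B1 = {1, 2}  B2 = {1, 4}  B3 = {0, 2}  B4 = {3, 4}
Tree: B1–B2, B1–B3, B2–B4
Every bag has size at most 2, so the width is 2 − 1 = 1 and tw(G) ≤ 1. Any graph with an edge has treewidth ≥ 1, and G has the edge 2–1. Therefore the treewidth is 1.

1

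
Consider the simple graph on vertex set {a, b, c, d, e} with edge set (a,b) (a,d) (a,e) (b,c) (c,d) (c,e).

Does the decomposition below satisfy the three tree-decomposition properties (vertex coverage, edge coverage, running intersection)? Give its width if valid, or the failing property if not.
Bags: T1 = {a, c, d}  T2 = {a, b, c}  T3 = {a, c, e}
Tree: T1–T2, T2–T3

Yes; width 2.

Vertex coverage: the bags together contain {a, b, c, d, e}, the full vertex set. Edge coverage: each edge of G has both endpoints in at least one bag. Running intersection: for every vertex, the bags containing it form a connected subtree. All three properties hold, so this is a valid tree decomposition of width max|bag| − 1 = 2, and hence tw(G) ≤ 2.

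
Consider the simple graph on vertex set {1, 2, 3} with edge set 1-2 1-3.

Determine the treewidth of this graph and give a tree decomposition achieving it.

Treewidth 1.
One optimal decomposition is:
Bags: B1 = {1, 3}  B2 = {1, 2}
Tree: B1–B2

Every bag has size at most 2, so the width is 2 − 1 = 1 and tw(G) ≤ 1. G has an edge, so its treewidth is at least 1. Combining the bounds, tw(G) = 1.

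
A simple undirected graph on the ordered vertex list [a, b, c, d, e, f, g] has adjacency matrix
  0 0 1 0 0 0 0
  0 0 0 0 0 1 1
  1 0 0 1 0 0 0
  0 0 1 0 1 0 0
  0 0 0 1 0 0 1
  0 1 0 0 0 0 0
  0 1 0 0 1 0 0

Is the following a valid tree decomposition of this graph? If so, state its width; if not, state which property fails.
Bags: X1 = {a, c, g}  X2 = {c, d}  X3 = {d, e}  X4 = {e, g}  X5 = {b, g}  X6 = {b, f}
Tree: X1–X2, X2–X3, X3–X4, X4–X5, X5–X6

A tree decomposition must satisfy three properties: every vertex lies in some bag; for every edge, both endpoints lie together in some bag; and for every vertex, the bags containing it form a connected subtree. Here bags containing vertex g are not connected in the tree, so the decomposition is invalid.

No — bags containing vertex g are not connected in the tree.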